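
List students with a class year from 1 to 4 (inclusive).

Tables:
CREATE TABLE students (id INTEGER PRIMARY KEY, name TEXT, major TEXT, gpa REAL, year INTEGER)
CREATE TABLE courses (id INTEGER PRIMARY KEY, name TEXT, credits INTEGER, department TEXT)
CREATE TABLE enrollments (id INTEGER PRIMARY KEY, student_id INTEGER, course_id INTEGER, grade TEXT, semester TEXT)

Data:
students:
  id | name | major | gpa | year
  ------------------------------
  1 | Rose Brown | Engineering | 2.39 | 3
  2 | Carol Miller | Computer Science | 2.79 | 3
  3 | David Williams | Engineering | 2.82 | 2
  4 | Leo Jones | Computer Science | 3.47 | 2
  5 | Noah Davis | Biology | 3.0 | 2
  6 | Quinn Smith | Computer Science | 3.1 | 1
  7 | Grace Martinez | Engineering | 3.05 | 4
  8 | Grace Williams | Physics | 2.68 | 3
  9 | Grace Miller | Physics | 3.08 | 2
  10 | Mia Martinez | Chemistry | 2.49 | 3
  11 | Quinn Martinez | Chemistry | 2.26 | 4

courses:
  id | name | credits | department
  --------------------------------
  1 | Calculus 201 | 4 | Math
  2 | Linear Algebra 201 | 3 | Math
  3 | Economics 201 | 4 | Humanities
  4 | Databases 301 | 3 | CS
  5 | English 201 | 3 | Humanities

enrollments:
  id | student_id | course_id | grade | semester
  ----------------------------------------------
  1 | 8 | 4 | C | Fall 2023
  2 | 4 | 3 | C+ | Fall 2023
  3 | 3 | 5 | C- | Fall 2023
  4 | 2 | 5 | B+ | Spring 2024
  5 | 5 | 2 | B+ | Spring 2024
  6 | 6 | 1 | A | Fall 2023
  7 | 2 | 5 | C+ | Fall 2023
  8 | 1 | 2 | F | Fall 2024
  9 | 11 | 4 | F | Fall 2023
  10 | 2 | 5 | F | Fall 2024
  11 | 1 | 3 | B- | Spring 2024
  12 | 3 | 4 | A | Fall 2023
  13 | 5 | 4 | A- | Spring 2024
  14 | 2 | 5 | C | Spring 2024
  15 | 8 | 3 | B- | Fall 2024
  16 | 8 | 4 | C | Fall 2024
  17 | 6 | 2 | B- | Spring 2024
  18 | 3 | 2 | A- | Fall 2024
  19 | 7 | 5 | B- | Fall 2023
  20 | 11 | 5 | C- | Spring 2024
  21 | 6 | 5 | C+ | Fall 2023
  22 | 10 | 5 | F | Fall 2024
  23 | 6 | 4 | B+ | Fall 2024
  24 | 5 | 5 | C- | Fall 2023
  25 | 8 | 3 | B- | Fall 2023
SELECT name, year FROM students WHERE year BETWEEN 1 AND 4

Execution result:
name | year
Rose Brown | 3
Carol Miller | 3
David Williams | 2
Leo Jones | 2
Noah Davis | 2
Quinn Smith | 1
Grace Martinez | 4
Grace Williams | 3
Grace Miller | 2
Mia Martinez | 3
Quinn Martinez | 4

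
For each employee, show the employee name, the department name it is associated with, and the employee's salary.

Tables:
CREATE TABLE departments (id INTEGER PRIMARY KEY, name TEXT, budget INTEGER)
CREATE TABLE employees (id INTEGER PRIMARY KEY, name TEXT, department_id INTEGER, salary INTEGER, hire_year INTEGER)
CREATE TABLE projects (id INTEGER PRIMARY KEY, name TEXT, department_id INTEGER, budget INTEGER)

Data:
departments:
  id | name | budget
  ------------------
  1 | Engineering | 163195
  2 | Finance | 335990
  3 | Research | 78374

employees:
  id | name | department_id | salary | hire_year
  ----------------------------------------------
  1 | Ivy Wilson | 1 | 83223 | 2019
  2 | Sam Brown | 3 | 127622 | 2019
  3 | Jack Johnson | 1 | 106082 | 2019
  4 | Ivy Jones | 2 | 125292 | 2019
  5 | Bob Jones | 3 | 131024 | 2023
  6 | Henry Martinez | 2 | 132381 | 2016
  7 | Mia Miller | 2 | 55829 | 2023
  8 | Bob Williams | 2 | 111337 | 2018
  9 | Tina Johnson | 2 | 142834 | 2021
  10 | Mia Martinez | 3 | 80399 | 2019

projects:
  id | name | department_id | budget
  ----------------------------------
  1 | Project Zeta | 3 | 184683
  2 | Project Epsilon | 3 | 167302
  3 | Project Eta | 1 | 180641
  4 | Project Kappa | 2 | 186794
SELECT c.name, p.name AS department, c.salary FROM employees c JOIN departments p ON c.department_id = p.id

Execution result:
name | department | salary
Ivy Wilson | Engineering | 83223
Sam Brown | Research | 127622
Jack Johnson | Engineering | 106082
Ivy Jones | Finance | 125292
Bob Jones | Research | 131024
Henry Martinez | Finance | 132381
Mia Miller | Finance | 55829
Bob Williams | Finance | 111337
Tina Johnson | Finance | 142834
Mia Martinez | Research | 80399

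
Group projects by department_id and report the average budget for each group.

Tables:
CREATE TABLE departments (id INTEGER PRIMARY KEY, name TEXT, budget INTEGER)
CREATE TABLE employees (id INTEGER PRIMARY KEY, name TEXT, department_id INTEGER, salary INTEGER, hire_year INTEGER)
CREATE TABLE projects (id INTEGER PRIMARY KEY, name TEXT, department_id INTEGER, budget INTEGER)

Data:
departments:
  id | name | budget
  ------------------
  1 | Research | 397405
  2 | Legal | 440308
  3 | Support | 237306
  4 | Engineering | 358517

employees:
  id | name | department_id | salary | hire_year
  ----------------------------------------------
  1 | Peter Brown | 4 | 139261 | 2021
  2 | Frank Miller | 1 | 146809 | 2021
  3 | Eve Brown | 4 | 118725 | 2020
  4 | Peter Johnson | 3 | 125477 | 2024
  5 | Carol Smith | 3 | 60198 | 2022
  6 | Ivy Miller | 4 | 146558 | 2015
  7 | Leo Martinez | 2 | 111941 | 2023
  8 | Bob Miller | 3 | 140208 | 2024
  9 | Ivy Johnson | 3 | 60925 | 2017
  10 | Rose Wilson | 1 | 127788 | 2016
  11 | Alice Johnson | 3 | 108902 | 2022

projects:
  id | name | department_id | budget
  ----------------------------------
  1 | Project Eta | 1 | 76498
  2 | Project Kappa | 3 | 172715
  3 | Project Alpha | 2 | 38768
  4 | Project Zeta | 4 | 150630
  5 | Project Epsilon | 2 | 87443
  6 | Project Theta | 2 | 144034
SELECT department_id, AVG(budget) AS avg_budget FROM projects GROUP BY department_id

Execution result:
department_id | avg_budget
1 | 76498.00
2 | 90081.67
3 | 172715.00
4 | 150630.00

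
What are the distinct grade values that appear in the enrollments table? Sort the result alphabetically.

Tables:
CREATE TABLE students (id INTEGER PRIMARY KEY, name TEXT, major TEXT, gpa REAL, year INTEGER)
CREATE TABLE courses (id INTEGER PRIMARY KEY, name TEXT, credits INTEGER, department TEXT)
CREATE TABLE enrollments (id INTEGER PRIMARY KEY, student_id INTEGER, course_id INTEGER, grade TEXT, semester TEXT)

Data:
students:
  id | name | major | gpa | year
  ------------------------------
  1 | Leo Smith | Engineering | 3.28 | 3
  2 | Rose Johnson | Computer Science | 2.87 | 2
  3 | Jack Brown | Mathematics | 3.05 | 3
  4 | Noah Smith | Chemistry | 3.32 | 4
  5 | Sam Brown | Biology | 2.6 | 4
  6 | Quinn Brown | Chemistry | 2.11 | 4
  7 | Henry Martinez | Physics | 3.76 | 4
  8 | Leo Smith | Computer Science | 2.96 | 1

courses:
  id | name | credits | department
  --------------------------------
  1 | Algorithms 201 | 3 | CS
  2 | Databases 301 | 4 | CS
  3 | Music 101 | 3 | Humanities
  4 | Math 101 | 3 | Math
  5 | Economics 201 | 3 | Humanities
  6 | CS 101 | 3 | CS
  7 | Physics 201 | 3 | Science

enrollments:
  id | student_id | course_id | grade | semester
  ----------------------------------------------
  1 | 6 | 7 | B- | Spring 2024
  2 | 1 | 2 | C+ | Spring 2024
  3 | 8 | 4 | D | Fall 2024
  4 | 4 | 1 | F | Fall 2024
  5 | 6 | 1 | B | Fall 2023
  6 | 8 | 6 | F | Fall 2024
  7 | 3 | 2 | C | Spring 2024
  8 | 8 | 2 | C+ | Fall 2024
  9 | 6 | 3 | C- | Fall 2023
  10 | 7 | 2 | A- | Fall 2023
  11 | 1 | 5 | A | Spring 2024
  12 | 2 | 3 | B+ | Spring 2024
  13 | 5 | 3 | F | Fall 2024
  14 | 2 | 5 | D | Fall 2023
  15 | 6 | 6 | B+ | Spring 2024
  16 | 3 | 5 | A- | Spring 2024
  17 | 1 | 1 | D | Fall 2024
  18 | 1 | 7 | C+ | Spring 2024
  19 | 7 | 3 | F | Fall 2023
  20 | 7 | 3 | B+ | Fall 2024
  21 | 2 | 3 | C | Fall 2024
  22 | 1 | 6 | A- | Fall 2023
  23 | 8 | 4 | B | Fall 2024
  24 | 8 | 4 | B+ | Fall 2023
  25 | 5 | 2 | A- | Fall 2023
SELECT DISTINCT grade FROM enrollments ORDER BY grade

Execution result:
grade
A
A-
B
B+
B-
C
C+
C-
D
F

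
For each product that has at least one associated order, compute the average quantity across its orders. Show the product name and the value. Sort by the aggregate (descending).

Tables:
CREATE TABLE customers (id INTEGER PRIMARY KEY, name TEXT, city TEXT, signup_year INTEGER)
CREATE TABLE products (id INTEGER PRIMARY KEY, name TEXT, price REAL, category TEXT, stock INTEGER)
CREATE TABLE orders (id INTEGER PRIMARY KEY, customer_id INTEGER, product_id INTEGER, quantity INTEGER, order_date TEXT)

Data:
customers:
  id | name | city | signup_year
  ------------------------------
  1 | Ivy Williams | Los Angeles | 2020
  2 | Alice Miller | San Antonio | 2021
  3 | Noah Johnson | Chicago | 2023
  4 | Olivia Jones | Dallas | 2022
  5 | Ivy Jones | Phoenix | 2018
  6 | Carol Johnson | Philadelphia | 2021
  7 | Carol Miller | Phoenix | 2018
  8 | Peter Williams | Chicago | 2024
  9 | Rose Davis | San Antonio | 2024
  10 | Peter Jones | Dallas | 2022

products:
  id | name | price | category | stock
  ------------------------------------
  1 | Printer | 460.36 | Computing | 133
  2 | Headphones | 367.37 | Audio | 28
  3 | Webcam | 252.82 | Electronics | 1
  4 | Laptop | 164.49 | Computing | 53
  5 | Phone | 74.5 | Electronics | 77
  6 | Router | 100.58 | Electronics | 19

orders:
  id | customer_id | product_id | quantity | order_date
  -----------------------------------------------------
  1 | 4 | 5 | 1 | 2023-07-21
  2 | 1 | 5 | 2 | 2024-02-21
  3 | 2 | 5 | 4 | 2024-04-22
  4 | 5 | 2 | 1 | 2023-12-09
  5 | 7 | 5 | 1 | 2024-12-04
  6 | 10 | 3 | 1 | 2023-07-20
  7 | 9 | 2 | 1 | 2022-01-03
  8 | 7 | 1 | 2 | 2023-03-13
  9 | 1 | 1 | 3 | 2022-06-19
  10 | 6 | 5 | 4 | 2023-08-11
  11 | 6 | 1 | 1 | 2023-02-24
SELECT p.name, AVG(c.quantity) AS avg_quantity FROM orders c JOIN products p ON c.product_id = p.id GROUP BY p.id, p.name ORDER BY avg_quantity DESC

Execution result:
name | avg_quantity
Phone | 2.40
Printer | 2.00
Headphones | 1.00
Webcam | 1.00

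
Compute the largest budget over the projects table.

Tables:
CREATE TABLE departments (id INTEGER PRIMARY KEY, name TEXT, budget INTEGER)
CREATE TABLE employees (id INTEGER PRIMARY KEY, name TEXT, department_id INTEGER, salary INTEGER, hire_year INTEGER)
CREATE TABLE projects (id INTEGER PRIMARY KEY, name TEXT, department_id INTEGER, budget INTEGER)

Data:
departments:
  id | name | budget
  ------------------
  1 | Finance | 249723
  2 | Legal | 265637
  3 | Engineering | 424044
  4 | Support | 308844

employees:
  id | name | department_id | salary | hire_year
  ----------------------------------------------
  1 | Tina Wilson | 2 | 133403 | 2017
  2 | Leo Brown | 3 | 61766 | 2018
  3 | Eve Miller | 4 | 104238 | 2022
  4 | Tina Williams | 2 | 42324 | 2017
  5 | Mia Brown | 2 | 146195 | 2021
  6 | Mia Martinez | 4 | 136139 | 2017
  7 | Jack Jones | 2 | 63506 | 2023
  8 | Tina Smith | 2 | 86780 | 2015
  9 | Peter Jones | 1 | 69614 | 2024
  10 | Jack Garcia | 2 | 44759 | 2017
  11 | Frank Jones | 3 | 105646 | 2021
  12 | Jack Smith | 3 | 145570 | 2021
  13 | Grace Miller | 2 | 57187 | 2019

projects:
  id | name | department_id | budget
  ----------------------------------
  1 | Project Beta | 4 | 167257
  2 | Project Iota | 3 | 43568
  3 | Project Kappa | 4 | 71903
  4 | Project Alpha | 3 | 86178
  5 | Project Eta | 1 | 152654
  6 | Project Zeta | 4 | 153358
SELECT MAX(budget) FROM projects

Execution result:
167257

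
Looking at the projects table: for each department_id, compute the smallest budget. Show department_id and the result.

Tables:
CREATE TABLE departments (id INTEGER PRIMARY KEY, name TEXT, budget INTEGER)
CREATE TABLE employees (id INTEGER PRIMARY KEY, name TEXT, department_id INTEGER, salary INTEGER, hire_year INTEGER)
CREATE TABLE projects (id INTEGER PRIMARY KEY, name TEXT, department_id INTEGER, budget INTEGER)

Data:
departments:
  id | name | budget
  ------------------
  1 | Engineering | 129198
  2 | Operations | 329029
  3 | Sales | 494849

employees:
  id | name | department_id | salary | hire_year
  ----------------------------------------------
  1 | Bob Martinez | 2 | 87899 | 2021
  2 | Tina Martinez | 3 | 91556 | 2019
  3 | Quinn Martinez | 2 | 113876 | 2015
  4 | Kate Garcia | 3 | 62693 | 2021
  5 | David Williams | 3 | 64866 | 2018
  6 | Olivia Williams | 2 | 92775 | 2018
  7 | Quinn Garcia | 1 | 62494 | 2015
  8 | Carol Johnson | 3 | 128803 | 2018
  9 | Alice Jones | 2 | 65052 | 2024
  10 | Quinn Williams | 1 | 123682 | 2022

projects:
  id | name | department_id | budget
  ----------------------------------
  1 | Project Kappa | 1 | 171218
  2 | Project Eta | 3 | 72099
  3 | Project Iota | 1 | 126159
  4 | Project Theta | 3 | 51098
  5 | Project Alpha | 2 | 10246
SELECT department_id, MIN(budget) AS min_budget FROM projects GROUP BY department_id

Execution result:
department_id | min_budget
1 | 126159
2 | 10246
3 | 51098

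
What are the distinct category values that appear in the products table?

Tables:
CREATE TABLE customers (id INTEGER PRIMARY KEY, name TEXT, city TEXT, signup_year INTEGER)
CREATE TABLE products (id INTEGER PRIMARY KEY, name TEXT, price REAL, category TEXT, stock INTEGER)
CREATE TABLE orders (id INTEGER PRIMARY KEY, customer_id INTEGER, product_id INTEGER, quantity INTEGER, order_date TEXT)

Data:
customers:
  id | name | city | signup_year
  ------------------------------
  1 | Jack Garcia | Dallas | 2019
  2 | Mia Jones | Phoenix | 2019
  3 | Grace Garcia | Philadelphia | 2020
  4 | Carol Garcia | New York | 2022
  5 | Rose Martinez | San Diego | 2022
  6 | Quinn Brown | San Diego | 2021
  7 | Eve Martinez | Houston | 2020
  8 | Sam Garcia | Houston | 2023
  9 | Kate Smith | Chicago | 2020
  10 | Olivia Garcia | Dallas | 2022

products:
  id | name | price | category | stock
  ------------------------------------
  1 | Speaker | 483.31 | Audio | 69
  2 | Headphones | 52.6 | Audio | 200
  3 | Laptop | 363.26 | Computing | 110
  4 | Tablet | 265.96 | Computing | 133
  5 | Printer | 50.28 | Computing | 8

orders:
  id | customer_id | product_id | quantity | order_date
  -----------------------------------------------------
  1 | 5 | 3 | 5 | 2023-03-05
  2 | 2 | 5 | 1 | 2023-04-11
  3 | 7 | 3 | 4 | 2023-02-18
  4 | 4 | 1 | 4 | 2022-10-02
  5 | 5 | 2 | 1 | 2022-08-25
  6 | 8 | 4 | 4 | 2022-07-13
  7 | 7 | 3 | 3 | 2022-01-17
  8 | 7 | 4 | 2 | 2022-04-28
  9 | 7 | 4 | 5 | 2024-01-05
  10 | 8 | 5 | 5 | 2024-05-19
SELECT DISTINCT category FROM products

Execution result:
category
Audio
Computing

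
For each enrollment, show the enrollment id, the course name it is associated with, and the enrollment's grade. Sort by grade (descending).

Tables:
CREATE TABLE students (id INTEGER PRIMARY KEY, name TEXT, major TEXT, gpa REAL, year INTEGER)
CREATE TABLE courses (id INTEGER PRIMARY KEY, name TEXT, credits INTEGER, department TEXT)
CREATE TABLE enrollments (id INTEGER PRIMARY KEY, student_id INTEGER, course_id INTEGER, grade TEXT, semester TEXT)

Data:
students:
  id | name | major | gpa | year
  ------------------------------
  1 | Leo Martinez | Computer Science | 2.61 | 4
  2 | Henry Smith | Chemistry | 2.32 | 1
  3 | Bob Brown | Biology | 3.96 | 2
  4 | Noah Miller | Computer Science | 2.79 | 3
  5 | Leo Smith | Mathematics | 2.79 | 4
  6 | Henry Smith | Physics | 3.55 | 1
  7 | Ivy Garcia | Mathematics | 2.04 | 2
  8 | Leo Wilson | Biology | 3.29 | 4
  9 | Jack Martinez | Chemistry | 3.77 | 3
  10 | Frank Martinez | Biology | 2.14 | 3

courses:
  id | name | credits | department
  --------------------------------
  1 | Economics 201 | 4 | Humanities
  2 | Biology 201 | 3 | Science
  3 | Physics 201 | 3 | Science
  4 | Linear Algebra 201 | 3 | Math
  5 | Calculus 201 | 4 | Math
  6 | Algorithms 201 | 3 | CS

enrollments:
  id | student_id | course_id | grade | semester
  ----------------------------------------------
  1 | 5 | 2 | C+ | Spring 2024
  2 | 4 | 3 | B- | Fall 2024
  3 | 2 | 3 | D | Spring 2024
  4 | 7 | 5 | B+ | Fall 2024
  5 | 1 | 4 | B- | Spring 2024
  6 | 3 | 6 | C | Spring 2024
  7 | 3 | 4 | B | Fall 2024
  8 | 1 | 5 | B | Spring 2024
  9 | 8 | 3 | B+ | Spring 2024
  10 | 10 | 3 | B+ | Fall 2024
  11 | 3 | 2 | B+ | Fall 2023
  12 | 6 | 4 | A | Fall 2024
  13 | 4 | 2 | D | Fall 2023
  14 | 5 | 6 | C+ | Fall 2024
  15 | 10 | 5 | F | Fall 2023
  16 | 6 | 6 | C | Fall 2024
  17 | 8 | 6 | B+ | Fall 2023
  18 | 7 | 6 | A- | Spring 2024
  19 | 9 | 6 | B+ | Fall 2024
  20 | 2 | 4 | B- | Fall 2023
SELECT c.id, p.name AS course, c.grade FROM enrollments c JOIN courses p ON c.course_id = p.id ORDER BY c.grade DESC

Execution result:
id | course | grade
15 | Calculus 201 | F
3 | Physics 201 | D
13 | Biology 201 | D
1 | Biology 201 | C+
14 | Algorithms 201 | C+
6 | Algorithms 201 | C
16 | Algorithms 201 | C
2 | Physics 201 | B-
5 | Linear Algebra 201 | B-
20 | Linear Algebra 201 | B-
4 | Calculus 201 | B+
9 | Physics 201 | B+
10 | Physics 201 | B+
11 | Biology 201 | B+
17 | Algorithms 201 | B+
19 | Algorithms 201 | B+
7 | Linear Algebra 201 | B
8 | Calculus 201 | B
18 | Algorithms 201 | A-
12 | Linear Algebra 201 | A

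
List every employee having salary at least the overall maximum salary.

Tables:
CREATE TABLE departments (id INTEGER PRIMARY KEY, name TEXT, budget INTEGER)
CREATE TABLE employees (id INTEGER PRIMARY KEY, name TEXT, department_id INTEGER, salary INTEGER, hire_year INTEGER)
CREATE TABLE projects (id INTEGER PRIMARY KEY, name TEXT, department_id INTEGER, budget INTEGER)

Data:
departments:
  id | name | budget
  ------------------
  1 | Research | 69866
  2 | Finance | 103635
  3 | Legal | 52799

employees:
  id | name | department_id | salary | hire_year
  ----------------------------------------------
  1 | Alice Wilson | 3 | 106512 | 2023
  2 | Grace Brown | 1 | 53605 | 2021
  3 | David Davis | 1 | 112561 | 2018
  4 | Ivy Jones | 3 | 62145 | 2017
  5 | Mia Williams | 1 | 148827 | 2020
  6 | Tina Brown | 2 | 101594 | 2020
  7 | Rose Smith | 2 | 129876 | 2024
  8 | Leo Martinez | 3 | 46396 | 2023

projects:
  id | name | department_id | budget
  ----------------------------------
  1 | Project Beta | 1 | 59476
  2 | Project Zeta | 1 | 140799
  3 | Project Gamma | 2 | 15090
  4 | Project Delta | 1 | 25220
SELECT name, salary FROM employees WHERE salary >= (SELECT MAX(salary) FROM employees)

Execution result:
name | salary
Mia Williams | 148827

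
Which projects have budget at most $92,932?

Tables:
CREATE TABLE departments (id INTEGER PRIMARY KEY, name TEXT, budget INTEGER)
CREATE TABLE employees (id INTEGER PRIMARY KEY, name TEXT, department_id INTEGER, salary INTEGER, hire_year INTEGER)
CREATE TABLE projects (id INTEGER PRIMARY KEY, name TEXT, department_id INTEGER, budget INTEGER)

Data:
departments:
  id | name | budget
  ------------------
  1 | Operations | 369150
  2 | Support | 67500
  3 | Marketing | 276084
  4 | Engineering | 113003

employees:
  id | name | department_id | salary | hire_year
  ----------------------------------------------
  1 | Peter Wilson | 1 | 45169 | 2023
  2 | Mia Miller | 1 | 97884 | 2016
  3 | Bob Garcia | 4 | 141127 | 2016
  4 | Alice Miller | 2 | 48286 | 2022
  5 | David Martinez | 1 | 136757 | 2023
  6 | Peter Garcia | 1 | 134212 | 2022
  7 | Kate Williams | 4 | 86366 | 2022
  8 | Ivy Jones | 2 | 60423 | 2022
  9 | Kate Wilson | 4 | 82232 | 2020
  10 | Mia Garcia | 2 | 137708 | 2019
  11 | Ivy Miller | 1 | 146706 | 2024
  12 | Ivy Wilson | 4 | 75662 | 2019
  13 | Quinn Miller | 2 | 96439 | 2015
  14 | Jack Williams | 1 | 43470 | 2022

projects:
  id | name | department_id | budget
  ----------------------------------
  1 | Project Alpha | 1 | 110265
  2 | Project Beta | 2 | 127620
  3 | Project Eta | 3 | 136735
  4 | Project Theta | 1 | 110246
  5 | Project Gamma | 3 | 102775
SELECT name, budget FROM projects WHERE budget <= 92932

Execution result:
(no rows)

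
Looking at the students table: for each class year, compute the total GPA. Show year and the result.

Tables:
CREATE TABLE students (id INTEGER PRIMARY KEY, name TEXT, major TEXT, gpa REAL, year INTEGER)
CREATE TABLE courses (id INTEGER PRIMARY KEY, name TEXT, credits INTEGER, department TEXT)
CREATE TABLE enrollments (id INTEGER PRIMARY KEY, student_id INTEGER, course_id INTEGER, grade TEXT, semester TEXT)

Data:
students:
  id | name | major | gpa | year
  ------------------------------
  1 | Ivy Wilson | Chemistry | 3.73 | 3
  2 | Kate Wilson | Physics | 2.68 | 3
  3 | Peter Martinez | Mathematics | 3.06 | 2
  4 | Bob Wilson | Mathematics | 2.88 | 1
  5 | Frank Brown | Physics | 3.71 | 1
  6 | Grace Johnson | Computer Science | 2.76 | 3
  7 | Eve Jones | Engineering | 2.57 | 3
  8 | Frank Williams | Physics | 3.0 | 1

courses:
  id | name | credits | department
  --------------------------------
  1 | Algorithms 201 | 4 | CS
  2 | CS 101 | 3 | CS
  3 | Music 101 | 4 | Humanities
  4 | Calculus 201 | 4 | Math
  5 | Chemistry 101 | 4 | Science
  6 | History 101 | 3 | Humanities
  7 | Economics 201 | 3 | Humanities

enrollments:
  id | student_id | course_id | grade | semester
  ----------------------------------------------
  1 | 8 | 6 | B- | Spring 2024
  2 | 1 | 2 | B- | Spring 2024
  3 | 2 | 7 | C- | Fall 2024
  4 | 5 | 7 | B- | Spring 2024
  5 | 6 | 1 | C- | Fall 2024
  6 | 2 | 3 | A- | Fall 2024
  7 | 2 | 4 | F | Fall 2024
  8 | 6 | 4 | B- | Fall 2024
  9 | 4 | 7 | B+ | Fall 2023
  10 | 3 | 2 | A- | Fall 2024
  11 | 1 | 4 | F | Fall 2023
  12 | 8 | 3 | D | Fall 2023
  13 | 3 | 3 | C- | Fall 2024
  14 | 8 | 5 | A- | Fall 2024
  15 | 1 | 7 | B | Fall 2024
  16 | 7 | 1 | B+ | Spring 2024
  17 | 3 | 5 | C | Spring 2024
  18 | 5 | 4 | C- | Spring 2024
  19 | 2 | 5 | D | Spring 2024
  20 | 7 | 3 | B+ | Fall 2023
SELECT year, SUM(gpa) AS sum_gpa FROM students GROUP BY year

Execution result:
year | sum_gpa
1 | 9.59
2 | 3.06
3 | 11.74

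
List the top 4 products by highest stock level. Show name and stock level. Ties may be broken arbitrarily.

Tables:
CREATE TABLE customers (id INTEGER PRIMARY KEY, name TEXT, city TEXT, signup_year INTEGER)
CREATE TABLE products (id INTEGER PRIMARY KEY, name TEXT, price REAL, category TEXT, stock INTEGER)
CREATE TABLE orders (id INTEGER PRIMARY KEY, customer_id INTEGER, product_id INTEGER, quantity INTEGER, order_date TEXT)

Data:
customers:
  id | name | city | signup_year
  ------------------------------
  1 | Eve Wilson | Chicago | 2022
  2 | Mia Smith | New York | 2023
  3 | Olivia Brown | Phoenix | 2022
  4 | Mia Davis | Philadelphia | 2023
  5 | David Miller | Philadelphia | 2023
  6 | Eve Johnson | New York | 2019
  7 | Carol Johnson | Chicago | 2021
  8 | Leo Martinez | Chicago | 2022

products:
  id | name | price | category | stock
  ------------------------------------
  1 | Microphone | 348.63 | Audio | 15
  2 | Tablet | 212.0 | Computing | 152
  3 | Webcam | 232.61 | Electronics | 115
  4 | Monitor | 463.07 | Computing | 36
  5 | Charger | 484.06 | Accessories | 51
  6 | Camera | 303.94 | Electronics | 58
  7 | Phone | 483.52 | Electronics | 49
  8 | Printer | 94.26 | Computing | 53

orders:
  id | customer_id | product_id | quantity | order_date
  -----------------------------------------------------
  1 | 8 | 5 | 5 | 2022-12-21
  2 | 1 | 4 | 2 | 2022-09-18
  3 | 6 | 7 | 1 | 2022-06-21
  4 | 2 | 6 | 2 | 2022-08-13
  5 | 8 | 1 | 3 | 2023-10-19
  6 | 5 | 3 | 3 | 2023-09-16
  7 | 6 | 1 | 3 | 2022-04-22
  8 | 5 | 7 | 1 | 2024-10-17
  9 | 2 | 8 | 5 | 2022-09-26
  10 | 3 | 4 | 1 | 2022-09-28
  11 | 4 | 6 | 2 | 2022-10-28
SELECT name, stock FROM products ORDER BY stock DESC LIMIT 4

Execution result:
name | stock
Tablet | 152
Webcam | 115
Camera | 58
Printer | 53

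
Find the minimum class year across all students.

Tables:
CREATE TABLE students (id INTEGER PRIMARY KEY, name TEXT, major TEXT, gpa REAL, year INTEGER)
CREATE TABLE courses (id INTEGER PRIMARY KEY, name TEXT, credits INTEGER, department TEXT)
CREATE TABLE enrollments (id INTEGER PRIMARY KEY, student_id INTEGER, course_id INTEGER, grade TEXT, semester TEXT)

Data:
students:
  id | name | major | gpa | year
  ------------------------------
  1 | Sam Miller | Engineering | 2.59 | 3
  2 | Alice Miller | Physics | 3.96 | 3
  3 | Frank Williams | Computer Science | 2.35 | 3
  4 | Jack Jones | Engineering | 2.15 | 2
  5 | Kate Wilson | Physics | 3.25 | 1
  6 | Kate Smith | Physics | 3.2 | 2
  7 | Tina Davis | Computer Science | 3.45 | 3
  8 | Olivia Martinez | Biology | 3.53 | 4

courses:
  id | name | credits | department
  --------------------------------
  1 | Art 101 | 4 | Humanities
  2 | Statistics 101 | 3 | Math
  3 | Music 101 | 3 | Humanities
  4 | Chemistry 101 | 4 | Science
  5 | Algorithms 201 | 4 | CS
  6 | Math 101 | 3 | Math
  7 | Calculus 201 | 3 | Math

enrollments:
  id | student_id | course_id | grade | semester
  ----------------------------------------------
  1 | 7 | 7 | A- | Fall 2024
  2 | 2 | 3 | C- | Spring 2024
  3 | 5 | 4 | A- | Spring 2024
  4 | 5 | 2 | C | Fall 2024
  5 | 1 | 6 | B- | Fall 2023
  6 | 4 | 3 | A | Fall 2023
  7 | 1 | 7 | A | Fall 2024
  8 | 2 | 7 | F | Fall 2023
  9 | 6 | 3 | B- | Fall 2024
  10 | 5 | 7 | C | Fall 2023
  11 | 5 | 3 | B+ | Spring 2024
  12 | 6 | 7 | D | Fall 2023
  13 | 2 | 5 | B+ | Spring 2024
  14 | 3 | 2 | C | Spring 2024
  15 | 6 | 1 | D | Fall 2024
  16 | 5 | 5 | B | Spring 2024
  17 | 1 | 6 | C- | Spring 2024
SELECT MIN(year) FROM students

Execution result:
1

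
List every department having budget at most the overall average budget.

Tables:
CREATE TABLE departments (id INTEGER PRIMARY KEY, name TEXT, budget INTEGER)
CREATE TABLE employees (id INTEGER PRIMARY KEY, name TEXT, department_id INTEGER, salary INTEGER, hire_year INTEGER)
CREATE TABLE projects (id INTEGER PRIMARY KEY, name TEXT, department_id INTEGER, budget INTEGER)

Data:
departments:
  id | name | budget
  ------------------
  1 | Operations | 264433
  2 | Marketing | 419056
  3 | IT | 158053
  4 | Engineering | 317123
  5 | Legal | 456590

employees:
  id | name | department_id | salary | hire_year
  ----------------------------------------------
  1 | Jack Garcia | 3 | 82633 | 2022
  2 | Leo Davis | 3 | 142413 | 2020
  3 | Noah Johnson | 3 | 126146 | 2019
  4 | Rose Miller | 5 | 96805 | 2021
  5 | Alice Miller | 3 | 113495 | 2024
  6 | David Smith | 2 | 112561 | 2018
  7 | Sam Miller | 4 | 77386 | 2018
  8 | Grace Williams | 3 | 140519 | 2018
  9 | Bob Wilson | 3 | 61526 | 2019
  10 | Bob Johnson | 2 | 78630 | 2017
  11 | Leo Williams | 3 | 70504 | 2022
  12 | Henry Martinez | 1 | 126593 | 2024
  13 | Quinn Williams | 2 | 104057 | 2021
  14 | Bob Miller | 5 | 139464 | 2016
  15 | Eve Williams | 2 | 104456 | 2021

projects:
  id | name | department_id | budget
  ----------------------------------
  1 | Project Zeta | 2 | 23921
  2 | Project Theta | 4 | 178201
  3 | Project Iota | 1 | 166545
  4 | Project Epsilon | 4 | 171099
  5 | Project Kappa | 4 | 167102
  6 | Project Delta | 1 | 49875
SELECT name, budget FROM departments WHERE budget <= (SELECT AVG(budget) FROM departments)

Execution result:
name | budget
Operations | 264433
IT | 158053
Engineering | 317123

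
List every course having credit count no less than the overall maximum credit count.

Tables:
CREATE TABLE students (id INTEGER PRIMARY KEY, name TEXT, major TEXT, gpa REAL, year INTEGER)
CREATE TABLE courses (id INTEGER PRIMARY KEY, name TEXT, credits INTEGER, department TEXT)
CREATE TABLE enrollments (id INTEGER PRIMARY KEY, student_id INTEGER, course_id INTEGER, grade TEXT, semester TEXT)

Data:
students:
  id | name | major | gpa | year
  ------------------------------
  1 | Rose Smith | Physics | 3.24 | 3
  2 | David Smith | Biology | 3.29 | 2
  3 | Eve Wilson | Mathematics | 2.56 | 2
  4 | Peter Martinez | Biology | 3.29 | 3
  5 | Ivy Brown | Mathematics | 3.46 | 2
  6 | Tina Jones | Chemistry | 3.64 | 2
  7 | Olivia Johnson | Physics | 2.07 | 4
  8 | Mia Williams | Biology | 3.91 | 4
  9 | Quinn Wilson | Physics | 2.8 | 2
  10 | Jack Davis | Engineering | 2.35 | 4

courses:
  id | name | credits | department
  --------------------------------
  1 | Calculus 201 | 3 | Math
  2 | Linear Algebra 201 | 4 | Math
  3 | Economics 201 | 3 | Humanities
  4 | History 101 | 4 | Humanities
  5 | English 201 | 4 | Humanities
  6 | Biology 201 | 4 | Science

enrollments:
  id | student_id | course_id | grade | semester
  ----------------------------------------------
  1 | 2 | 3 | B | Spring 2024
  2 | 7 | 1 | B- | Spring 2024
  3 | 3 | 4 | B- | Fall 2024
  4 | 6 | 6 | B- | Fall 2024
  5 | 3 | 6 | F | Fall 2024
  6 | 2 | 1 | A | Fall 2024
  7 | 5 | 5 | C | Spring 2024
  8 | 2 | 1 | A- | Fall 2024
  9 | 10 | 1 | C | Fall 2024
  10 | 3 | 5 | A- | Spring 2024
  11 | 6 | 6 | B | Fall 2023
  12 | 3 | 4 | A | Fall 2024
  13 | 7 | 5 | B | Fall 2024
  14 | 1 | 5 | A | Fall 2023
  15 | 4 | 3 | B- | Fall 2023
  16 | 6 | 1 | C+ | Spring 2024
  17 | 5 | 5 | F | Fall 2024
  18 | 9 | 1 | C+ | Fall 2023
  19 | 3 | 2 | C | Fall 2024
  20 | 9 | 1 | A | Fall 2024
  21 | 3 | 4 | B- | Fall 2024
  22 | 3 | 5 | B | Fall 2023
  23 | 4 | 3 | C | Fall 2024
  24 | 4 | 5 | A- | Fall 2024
SELECT name, credits FROM courses WHERE credits >= (SELECT MAX(credits) FROM courses)

Execution result:
name | credits
Linear Algebra 201 | 4
History 101 | 4
English 201 | 4
Biology 201 | 4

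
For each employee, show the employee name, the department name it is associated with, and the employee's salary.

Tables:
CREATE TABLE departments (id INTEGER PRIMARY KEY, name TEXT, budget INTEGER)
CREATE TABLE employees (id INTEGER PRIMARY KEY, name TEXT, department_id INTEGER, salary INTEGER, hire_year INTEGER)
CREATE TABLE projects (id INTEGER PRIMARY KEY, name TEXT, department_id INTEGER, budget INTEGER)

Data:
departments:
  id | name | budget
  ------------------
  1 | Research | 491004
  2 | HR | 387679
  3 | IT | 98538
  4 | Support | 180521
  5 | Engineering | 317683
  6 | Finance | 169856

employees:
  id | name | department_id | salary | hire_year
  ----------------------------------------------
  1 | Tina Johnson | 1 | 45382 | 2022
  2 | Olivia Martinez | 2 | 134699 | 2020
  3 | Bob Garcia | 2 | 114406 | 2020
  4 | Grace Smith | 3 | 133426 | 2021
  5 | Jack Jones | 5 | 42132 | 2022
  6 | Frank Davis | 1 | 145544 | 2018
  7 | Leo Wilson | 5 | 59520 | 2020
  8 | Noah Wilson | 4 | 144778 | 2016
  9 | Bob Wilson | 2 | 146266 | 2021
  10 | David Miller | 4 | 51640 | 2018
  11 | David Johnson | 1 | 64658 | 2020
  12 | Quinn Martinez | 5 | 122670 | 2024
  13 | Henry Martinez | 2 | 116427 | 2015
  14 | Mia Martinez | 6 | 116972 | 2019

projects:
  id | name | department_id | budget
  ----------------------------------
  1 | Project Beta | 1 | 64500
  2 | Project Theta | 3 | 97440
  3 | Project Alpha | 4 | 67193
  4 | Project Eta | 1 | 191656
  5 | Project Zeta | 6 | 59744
SELECT c.name, p.name AS department, c.salary FROM employees c JOIN departments p ON c.department_id = p.id

Execution result:
name | department | salary
Tina Johnson | Research | 45382
Olivia Martinez | HR | 134699
Bob Garcia | HR | 114406
Grace Smith | IT | 133426
Jack Jones | Engineering | 42132
Frank Davis | Research | 145544
Leo Wilson | Engineering | 59520
Noah Wilson | Support | 144778
Bob Wilson | HR | 146266
David Miller | Support | 51640
David Johnson | Research | 64658
Quinn Martinez | Engineering | 122670
Henry Martinez | HR | 116427
Mia Martinez | Finance | 116972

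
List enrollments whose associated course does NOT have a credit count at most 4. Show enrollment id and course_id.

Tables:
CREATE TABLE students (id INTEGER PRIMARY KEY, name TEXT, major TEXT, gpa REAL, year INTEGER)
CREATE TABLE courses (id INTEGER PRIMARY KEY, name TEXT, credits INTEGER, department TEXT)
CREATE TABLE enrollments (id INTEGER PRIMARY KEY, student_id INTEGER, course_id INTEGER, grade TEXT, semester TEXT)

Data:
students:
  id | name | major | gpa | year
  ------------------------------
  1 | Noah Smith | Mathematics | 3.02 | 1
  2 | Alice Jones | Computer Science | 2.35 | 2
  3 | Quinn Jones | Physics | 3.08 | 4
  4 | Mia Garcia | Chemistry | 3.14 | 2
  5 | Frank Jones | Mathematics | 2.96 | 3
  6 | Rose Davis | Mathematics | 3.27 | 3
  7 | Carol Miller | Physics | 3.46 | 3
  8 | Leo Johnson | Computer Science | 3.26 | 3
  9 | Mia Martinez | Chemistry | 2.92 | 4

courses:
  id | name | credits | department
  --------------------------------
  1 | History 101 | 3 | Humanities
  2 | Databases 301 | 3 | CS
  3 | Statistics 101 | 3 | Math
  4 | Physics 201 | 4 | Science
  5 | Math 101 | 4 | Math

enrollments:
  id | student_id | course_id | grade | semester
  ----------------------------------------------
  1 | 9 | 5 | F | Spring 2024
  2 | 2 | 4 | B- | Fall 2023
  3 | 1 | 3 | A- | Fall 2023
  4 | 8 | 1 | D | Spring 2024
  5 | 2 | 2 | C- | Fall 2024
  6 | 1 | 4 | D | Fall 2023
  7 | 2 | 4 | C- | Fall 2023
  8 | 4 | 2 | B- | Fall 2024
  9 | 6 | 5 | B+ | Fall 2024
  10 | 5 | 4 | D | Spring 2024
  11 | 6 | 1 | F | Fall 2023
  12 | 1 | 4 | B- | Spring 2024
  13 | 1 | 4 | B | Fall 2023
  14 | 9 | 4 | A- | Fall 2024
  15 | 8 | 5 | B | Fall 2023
SELECT id, course_id FROM enrollments WHERE course_id NOT IN (SELECT id FROM courses WHERE credits <= 4)

Execution result:
(no rows)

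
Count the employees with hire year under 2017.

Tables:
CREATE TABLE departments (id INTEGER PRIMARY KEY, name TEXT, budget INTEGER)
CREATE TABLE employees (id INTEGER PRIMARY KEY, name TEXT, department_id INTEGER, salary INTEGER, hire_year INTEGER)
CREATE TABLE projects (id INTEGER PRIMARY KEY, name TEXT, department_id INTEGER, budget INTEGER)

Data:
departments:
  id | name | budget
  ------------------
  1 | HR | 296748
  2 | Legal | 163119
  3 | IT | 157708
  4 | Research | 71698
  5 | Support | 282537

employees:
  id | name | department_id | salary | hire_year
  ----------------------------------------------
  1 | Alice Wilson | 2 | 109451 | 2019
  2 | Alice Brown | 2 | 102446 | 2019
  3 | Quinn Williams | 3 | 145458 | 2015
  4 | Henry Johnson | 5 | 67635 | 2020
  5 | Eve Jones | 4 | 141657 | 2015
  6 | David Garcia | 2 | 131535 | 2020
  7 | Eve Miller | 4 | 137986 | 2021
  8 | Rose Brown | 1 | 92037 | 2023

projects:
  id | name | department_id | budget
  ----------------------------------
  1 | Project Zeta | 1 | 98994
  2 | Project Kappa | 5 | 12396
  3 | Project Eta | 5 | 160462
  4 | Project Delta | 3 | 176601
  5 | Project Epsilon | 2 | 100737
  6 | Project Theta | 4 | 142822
SELECT COUNT(*) FROM employees WHERE hire_year < 2017

Execution result:
2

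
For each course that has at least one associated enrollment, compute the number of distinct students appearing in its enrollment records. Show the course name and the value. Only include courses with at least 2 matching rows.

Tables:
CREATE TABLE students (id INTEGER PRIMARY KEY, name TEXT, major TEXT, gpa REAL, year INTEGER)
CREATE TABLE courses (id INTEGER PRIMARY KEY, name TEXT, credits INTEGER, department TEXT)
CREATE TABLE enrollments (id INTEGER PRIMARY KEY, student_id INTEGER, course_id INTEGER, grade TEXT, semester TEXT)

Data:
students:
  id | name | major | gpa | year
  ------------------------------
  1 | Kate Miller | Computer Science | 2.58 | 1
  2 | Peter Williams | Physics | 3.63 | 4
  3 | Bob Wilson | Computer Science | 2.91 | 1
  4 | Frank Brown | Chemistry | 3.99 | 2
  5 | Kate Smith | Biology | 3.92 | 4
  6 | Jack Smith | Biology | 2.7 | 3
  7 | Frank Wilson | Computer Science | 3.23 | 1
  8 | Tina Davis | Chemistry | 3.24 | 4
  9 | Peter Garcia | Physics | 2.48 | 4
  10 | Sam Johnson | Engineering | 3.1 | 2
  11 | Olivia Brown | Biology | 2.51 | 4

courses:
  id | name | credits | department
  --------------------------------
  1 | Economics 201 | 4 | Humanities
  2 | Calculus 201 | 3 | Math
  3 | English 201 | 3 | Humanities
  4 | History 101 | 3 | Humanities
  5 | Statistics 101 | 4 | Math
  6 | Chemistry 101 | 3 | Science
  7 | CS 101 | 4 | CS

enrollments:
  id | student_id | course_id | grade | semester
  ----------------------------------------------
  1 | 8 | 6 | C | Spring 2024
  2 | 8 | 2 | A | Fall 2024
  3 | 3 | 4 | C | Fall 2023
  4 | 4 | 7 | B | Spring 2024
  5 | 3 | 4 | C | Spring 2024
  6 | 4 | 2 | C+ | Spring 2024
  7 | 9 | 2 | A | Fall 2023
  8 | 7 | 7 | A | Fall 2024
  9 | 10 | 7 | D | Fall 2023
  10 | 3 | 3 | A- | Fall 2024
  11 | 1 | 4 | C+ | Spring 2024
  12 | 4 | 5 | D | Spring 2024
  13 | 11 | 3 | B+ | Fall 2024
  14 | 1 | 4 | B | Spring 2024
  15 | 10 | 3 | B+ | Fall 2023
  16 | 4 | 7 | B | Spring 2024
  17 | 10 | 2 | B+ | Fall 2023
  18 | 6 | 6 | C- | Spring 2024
SELECT p.name, COUNT(DISTINCT c.student_id) AS distinct_student_count FROM enrollments c JOIN courses p ON c.course_id = p.id GROUP BY p.id, p.name HAVING COUNT(*) >= 2

Execution result:
name | distinct_student_count
Calculus 201 | 4
English 201 | 3
History 101 | 2
Chemistry 101 | 2
CS 101 | 3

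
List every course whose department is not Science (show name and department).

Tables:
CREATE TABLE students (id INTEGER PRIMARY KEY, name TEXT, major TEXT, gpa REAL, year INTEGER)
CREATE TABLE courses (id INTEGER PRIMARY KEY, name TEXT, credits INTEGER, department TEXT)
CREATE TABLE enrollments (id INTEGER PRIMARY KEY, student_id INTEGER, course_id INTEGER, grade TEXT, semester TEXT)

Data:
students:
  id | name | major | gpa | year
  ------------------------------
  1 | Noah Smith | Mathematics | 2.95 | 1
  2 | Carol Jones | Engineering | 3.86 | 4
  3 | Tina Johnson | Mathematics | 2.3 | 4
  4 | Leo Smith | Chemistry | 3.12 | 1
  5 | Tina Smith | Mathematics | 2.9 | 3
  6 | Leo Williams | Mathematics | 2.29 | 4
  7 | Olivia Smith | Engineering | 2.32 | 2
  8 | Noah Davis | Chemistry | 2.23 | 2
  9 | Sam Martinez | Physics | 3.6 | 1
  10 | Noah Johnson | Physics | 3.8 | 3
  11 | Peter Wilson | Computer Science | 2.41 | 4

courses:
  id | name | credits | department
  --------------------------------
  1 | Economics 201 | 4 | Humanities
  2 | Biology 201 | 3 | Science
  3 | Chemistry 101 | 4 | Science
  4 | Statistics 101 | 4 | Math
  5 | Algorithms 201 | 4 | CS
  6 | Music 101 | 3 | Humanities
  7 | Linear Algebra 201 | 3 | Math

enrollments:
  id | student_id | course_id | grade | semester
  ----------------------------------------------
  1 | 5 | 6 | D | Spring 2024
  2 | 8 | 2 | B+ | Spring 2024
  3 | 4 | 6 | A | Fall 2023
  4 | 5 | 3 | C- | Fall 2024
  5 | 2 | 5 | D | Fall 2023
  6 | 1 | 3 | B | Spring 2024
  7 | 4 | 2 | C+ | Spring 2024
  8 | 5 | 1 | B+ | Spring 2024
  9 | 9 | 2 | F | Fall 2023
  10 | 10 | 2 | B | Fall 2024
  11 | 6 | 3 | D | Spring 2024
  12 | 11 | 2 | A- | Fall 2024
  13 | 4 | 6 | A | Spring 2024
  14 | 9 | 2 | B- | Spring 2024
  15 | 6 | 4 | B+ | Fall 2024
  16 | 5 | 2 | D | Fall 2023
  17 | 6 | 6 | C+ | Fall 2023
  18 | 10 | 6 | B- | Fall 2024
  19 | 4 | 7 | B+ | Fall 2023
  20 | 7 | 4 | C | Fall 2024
SELECT name, department FROM courses WHERE department <> 'Science'

Execution result:
name | department
Economics 201 | Humanities
Statistics 101 | Math
Algorithms 201 | CS
Music 101 | Humanities
Linear Algebra 201 | Math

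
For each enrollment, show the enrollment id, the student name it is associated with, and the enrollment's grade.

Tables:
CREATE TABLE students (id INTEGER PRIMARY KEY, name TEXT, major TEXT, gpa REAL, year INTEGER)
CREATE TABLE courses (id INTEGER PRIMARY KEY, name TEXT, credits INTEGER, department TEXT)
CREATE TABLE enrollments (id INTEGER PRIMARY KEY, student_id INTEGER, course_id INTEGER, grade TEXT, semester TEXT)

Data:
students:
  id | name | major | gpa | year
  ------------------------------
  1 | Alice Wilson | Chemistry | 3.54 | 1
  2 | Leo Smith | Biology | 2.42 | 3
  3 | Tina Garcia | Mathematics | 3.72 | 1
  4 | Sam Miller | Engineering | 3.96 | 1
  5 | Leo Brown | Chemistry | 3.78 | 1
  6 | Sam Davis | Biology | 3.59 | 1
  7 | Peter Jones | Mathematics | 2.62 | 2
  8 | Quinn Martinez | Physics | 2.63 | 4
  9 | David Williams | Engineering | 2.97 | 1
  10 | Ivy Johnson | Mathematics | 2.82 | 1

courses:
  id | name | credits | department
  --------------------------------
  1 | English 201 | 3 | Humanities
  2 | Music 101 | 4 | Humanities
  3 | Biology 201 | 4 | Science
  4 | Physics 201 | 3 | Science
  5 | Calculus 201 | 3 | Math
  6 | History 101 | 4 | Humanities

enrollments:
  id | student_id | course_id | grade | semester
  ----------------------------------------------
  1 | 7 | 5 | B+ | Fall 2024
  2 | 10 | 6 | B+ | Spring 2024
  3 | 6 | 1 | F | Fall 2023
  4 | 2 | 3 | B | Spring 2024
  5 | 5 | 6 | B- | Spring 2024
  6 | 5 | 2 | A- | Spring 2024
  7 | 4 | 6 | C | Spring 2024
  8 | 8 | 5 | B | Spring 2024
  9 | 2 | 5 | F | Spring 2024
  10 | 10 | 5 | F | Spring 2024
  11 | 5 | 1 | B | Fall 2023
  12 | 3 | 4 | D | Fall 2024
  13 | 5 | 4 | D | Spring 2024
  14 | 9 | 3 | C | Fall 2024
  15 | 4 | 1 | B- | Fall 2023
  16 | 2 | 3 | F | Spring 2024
SELECT c.id, p.name AS student, c.grade FROM enrollments c JOIN students p ON c.student_id = p.id

Execution result:
id | student | grade
1 | Peter Jones | B+
2 | Ivy Johnson | B+
3 | Sam Davis | F
4 | Leo Smith | B
5 | Leo Brown | B-
6 | Leo Brown | A-
7 | Sam Miller | C
8 | Quinn Martinez | B
9 | Leo Smith | F
10 | Ivy Johnson | F
11 | Leo Brown | B
12 | Tina Garcia | D
13 | Leo Brown | D
14 | David Williams | C
15 | Sam Miller | B-
16 | Leo Smith | F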